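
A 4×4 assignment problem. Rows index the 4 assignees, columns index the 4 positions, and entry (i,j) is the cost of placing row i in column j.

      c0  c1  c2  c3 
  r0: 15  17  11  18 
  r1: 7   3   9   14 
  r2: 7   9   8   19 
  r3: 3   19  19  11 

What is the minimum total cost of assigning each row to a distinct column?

one of 2 optimal assignments: row0→col2 (cost 11), row1→col1 (cost 3), row2→col0 (cost 7), row3→col3 (cost 11)
total = 11 + 3 + 7 + 11 = 32

Minimum assignment cost: 32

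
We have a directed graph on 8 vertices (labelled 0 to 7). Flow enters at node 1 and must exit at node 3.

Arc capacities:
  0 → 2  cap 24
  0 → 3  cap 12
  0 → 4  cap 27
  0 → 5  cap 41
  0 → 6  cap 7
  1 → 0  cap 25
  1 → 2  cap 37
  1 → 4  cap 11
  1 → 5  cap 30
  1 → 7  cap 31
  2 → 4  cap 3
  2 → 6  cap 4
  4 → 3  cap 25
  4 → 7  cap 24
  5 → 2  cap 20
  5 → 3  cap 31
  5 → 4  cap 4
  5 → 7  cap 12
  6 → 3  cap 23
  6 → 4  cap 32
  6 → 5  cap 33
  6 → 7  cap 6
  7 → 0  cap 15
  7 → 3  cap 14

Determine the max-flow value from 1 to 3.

Maximum flow value: 93

augment #1: 1→0→3 bottleneck 12, total now 12
augment #2: 1→4→3 bottleneck 11, total now 23
augment #3: 1→5→3 bottleneck 30, total now 53
augment #4: 1→7→3 bottleneck 14, total now 67
augment #5: 1→0→4→3 bottleneck 13, total now 80
augment #6: 1→2→4→3 bottleneck 1, total now 81
augment #7: 1→2→6→3 bottleneck 4, total now 85
augment #8: 1→7→0→5→3 bottleneck 1, total now 86
augment #9: 1→7→0→6→3 bottleneck 7, total now 93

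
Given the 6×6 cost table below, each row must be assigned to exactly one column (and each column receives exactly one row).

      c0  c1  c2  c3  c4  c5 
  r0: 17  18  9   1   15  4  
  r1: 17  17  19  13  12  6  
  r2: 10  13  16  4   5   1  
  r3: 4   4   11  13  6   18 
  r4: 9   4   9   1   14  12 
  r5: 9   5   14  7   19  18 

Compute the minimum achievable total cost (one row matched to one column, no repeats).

one of 2 optimal assignments: row0→col2 (cost 9), row1→col5 (cost 6), row2→col4 (cost 5), row3→col0 (cost 4), row4→col3 (cost 1), row5→col1 (cost 5)
total = 9 + 6 + 5 + 4 + 1 + 5 = 30

Minimum assignment cost: 30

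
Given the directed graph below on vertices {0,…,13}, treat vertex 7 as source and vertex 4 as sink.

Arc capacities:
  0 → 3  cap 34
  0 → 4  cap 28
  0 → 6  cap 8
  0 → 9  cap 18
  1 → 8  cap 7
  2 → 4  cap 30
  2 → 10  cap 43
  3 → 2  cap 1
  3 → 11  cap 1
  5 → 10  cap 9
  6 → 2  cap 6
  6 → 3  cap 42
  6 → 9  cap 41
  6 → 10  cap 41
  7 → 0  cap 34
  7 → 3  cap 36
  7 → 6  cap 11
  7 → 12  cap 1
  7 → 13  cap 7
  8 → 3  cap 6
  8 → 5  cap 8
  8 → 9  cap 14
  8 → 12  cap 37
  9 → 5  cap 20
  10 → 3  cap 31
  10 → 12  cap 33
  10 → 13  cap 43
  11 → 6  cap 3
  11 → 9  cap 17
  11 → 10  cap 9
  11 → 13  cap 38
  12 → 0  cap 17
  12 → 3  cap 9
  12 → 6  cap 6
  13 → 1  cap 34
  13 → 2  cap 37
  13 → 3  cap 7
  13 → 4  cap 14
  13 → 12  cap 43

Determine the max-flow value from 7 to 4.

augment #1: 7→0→4 bottleneck 28, total now 28
augment #2: 7→13→4 bottleneck 7, total now 35
augment #3: 7→3→2→4 bottleneck 1, total now 36
augment #4: 7→6→2→4 bottleneck 6, total now 42
augment #5: 7→3→11→13→4 bottleneck 1, total now 43
augment #6: 7→6→10→13→4 bottleneck 5, total now 48
augment #7: 7→0→6→10→13→4 bottleneck 1, total now 49
augment #8: 7→0→6→10→13→2→4 bottleneck 5, total now 54
augment #9: 7→12→6→10→13→2→4 bottleneck 1, total now 55

Maximum flow value: 55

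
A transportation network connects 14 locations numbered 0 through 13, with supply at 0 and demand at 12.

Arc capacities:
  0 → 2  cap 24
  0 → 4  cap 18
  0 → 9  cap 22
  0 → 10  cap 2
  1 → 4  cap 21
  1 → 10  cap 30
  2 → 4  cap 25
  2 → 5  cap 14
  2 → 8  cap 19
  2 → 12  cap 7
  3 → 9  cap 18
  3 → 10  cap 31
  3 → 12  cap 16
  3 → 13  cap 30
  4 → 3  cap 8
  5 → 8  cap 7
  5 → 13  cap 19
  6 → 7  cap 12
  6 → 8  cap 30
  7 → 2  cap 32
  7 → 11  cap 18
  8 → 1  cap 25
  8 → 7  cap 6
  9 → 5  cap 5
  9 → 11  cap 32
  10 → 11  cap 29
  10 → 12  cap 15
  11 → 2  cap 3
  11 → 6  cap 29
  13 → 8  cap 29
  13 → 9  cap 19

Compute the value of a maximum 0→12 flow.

Maximum flow value: 30

augment #1: 0→2→12 bottleneck 7, total now 7
augment #2: 0→10→12 bottleneck 2, total now 9
augment #3: 0→4→3→12 bottleneck 8, total now 17
augment #4: 0→2→8→1→10→12 bottleneck 13, total now 30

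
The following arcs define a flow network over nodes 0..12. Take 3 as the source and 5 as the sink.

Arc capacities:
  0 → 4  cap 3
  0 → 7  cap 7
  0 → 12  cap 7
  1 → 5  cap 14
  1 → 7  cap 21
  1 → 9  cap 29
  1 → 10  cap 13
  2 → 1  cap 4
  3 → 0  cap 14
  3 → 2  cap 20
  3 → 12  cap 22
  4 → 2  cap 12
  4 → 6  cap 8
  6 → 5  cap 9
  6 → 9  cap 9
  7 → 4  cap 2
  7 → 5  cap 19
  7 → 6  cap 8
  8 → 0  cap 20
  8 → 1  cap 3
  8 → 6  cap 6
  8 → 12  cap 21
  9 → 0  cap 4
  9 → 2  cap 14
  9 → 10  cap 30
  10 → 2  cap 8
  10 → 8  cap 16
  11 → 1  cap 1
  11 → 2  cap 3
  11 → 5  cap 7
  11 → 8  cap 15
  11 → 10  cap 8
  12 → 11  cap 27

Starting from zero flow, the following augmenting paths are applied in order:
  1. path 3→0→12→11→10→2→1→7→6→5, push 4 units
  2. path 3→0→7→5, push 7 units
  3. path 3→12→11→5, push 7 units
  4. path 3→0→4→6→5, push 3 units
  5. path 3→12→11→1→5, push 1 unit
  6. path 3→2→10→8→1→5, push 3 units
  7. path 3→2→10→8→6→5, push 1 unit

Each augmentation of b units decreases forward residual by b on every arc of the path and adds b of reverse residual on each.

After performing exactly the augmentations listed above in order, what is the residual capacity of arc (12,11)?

after path 1 (3→0→12→11→10→2→1→7→6→5, push 4): res(12,11)=23
after path 2 (3→0→7→5, push 7): res(12,11)=23
after path 3 (3→12→11→5, push 7): res(12,11)=16
after path 4 (3→0→4→6→5, push 3): res(12,11)=16
after path 5 (3→12→11→1→5, push 1): res(12,11)=15
after path 6 (3→2→10→8→1→5, push 3): res(12,11)=15
after path 7 (3→2→10→8→6→5, push 1): res(12,11)=15

Residual capacity of (12,11): 15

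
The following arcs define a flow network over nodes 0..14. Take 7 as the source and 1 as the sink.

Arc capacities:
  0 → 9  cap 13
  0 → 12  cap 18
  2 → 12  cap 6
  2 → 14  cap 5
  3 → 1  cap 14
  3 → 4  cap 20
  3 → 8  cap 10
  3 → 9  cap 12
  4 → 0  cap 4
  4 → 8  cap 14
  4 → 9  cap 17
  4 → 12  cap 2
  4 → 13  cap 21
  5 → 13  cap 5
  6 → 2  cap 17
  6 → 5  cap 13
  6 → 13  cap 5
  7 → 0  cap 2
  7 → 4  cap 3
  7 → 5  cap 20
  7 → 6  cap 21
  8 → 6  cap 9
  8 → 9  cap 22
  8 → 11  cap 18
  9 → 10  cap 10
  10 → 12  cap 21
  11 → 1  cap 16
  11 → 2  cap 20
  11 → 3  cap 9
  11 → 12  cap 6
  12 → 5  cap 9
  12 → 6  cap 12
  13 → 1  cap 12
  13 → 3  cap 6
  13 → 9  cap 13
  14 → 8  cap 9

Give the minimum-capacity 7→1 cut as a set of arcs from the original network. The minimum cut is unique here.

augment #1: 7→4→13→1 push 3
augment #2: 7→5→13→1 push 5
augment #3: 7→6→13→1 push 4
augment #4: 7→6→13→3→1 push 1
augment #5: 7→6→2→14→8→11→1 push 5
max flow = 18; residual-reachable set from 7 gives S-side
cut edges (S→T): {(2,14), (5,13), (6,13), (7,4)} total cap 18

Min-cut arcs: {(2,14), (5,13), (6,13), (7,4)} (total capacity 18)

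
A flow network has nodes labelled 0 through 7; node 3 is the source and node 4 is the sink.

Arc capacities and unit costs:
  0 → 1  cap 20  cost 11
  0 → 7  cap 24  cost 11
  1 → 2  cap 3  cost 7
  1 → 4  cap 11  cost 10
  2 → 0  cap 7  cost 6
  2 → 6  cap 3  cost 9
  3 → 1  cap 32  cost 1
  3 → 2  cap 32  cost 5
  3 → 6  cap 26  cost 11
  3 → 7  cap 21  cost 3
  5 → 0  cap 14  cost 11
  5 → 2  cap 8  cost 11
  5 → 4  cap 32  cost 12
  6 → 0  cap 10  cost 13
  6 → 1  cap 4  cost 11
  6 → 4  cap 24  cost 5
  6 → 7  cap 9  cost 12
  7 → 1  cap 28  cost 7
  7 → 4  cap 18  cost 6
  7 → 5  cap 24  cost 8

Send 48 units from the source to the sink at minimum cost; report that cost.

Minimum cost for 48 units: 587

shortest-cost path #1: 3→7→4 push 18 @ unit cost 9 (adds 162)
shortest-cost path #2: 3→1→4 push 11 @ unit cost 11 (adds 121)
shortest-cost path #3: 3→6→4 push 19 @ unit cost 16 (adds 304)
total cost = 587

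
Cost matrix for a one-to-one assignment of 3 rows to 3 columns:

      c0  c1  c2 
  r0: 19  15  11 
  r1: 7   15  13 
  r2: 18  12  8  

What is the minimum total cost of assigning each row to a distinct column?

Minimum assignment cost: 30

one of 2 optimal assignments: row0→col1 (cost 15), row1→col0 (cost 7), row2→col2 (cost 8)
total = 15 + 7 + 8 = 30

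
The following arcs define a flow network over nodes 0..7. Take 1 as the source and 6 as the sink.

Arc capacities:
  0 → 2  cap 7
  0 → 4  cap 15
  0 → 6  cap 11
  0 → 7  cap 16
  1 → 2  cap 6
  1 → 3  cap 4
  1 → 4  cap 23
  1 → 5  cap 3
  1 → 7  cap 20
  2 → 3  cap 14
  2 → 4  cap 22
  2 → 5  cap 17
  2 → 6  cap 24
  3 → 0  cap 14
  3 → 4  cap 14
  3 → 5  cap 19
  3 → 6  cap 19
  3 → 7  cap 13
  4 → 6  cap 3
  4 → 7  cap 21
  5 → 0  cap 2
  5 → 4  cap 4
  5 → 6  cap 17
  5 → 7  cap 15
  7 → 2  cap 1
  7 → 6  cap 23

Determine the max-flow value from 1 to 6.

Maximum flow value: 40

augment #1: 1→2→6 bottleneck 6, total now 6
augment #2: 1→3→6 bottleneck 4, total now 10
augment #3: 1→4→6 bottleneck 3, total now 13
augment #4: 1→5→6 bottleneck 3, total now 16
augment #5: 1→7→6 bottleneck 20, total now 36
augment #6: 1→4→7→6 bottleneck 3, total now 39
augment #7: 1→4→7→2→6 bottleneck 1, total now 40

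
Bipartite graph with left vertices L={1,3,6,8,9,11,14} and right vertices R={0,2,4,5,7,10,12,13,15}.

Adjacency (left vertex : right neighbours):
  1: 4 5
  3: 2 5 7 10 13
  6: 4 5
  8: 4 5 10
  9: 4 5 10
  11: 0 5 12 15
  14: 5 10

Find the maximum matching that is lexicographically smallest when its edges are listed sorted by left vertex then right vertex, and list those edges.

Lex-smallest maximum matching: {(1,4), (3,2), (6,5), (8,10), (11,0)}

|M| = 5 (so the lex-smallest maximum matching has 5 edges)
process left vertices in ascending order; for each, take the smallest-labelled available neighbour that still permits 5 edges overall, or leave it unmatched if none does
lex-smallest matching: {1-4, 3-2, 6-5, 8-10, 11-0}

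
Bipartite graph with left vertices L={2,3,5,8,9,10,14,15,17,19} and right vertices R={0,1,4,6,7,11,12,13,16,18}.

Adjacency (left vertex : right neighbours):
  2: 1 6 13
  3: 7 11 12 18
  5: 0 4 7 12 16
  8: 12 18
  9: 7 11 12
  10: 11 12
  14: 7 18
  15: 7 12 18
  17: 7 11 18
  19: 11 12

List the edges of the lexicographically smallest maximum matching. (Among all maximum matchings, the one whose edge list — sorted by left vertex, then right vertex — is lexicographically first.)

Lex-smallest maximum matching: {(2,1), (3,7), (5,0), (8,12), (9,11), (14,18)}

|M| = 6 (so the lex-smallest maximum matching has 6 edges)
process left vertices in ascending order; for each, take the smallest-labelled available neighbour that still permits 6 edges overall, or leave it unmatched if none does
lex-smallest matching: {2-1, 3-7, 5-0, 8-12, 9-11, 14-18}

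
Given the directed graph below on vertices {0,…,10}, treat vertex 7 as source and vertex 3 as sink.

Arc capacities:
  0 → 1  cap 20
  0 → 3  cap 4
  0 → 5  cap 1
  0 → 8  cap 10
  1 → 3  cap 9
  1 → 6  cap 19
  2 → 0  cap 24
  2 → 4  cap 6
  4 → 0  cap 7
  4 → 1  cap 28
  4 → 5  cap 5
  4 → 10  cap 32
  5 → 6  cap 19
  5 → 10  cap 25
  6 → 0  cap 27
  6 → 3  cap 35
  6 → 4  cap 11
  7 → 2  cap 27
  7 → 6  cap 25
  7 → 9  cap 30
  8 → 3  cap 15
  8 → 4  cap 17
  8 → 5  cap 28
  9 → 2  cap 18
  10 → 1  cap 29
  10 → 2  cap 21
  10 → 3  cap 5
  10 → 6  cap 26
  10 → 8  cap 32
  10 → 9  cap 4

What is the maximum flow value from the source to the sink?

augment #1: 7→6→3 bottleneck 25, total now 25
augment #2: 7→2→0→3 bottleneck 4, total now 29
augment #3: 7→2→0→1→3 bottleneck 9, total now 38
augment #4: 7→2→0→8→3 bottleneck 10, total now 48
augment #5: 7→2→4→10→3 bottleneck 4, total now 52
augment #6: 7→9→2→4→10→3 bottleneck 1, total now 53
augment #7: 7→9→2→0→1→6→3 bottleneck 1, total now 54
augment #8: 7→9→2→4→1→6→3 bottleneck 1, total now 55

Maximum flow value: 55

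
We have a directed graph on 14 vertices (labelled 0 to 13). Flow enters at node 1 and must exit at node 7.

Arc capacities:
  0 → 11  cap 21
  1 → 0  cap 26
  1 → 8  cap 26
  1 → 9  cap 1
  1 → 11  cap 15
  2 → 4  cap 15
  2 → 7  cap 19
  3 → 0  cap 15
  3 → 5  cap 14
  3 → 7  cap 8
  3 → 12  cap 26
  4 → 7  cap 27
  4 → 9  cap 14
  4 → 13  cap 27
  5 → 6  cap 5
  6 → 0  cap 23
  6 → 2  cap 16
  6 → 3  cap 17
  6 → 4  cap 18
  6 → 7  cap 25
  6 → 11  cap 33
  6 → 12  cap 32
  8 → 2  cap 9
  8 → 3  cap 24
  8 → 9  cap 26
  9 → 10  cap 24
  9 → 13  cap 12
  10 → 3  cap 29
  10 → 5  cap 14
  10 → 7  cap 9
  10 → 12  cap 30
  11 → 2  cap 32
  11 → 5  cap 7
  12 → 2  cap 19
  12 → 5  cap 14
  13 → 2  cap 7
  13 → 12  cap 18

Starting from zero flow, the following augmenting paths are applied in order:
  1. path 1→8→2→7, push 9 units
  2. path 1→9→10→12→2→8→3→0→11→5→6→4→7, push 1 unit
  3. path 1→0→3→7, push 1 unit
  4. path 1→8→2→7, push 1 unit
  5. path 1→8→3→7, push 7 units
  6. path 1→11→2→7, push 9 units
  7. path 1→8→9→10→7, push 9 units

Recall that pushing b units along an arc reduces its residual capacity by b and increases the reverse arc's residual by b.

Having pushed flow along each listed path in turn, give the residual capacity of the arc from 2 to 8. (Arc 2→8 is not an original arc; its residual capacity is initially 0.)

Residual capacity of (2,8): 9

after path 1 (1→8→2→7, push 9): res(2,8)=9
after path 2 (1→9→10→12→2→8→3→0→11→5→6→4→7, push 1): res(2,8)=8
after path 3 (1→0→3→7, push 1): res(2,8)=8
after path 4 (1→8→2→7, push 1): res(2,8)=9
after path 5 (1→8→3→7, push 7): res(2,8)=9
after path 6 (1→11→2→7, push 9): res(2,8)=9
after path 7 (1→8→9→10→7, push 9): res(2,8)=9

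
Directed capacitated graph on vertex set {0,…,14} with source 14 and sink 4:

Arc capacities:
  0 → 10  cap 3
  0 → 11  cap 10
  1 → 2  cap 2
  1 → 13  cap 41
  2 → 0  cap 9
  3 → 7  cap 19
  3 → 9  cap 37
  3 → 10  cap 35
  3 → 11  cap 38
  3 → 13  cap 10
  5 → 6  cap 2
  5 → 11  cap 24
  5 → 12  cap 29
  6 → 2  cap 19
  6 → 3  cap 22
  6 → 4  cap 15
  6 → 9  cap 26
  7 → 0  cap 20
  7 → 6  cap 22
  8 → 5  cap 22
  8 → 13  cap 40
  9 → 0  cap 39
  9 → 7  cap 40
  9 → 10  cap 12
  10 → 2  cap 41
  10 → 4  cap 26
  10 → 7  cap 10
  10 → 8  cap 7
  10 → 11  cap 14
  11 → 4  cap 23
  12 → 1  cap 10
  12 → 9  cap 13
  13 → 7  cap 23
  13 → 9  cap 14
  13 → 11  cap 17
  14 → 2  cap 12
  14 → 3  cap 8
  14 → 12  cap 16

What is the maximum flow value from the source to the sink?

Maximum flow value: 33

augment #1: 14→3→10→4 bottleneck 8, total now 8
augment #2: 14→2→0→10→4 bottleneck 3, total now 11
augment #3: 14→2→0→11→4 bottleneck 6, total now 17
augment #4: 14→12→9→10→4 bottleneck 12, total now 29
augment #5: 14→12→1→13→11→4 bottleneck 4, total now 33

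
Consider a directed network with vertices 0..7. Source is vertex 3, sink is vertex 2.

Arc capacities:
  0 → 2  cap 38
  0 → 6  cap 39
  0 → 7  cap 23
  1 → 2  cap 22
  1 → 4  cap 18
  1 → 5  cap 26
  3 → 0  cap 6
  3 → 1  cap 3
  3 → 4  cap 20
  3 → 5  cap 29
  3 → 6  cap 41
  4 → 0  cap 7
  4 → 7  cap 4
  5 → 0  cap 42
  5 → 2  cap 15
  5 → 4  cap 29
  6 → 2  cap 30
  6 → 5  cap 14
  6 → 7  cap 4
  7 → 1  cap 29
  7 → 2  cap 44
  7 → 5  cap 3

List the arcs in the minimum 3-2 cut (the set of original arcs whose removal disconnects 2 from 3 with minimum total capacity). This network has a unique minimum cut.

augment #1: 3→0→2 push 6
augment #2: 3→1→2 push 3
augment #3: 3→5→2 push 15
augment #4: 3→6→2 push 30
augment #5: 3→4→0→2 push 7
augment #6: 3→4→7→2 push 4
augment #7: 3→5→0→2 push 14
augment #8: 3→6→7→2 push 4
augment #9: 3→6→5→0→2 push 7
max flow = 90; residual-reachable set from 3 gives S-side
cut edges (S→T): {(3,0), (3,1), (3,5), (3,6), (4,0), (4,7)} total cap 90

Min-cut arcs: {(3,0), (3,1), (3,5), (3,6), (4,0), (4,7)} (total capacity 90)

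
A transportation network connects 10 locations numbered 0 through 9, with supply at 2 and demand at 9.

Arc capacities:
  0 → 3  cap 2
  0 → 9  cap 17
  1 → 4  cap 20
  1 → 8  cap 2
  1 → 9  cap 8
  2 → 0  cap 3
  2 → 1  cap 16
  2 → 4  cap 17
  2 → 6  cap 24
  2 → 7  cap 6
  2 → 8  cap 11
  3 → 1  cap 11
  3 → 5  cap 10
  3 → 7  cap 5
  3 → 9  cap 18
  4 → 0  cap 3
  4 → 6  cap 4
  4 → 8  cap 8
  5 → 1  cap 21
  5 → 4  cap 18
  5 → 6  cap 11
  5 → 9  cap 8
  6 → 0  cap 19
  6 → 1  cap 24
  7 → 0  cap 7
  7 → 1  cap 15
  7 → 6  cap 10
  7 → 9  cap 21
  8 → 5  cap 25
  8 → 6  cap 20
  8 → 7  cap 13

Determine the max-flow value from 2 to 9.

augment #1: 2→0→9 bottleneck 3, total now 3
augment #2: 2→1→9 bottleneck 8, total now 11
augment #3: 2→7→9 bottleneck 6, total now 17
augment #4: 2→4→0→9 bottleneck 3, total now 20
augment #5: 2→6→0→9 bottleneck 11, total now 31
augment #6: 2→8→5→9 bottleneck 8, total now 39
augment #7: 2→8→7→9 bottleneck 3, total now 42
augment #8: 2→1→8→7→9 bottleneck 2, total now 44
augment #9: 2→4→8→7→9 bottleneck 8, total now 52
augment #10: 2→6→0→3→9 bottleneck 2, total now 54

Maximum flow value: 54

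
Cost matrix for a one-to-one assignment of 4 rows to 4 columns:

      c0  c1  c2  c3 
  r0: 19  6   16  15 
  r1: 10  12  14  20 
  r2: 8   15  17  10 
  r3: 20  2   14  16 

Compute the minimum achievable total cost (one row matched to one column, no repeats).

optimal assignment: row0→col2 (cost 16), row1→col0 (cost 10), row2→col3 (cost 10), row3→col1 (cost 2)
total = 16 + 10 + 10 + 2 = 38

Minimum assignment cost: 38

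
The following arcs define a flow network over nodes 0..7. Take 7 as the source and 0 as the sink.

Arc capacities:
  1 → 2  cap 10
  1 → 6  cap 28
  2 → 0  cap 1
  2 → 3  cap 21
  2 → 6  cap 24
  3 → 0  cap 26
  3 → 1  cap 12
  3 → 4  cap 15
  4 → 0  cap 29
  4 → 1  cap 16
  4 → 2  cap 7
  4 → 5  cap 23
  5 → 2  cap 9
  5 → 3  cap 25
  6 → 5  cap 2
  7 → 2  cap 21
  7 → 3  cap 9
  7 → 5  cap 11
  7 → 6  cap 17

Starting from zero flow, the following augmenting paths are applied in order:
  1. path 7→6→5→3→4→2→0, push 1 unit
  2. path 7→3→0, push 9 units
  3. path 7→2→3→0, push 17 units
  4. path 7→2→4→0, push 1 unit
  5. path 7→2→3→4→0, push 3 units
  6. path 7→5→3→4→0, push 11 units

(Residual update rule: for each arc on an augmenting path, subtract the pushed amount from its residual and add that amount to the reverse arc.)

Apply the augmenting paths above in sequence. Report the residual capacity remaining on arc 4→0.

Residual capacity of (4,0): 14

after path 1 (7→6→5→3→4→2→0, push 1): res(4,0)=29
after path 2 (7→3→0, push 9): res(4,0)=29
after path 3 (7→2→3→0, push 17): res(4,0)=29
after path 4 (7→2→4→0, push 1): res(4,0)=28
after path 5 (7→2→3→4→0, push 3): res(4,0)=25
after path 6 (7→5→3→4→0, push 11): res(4,0)=14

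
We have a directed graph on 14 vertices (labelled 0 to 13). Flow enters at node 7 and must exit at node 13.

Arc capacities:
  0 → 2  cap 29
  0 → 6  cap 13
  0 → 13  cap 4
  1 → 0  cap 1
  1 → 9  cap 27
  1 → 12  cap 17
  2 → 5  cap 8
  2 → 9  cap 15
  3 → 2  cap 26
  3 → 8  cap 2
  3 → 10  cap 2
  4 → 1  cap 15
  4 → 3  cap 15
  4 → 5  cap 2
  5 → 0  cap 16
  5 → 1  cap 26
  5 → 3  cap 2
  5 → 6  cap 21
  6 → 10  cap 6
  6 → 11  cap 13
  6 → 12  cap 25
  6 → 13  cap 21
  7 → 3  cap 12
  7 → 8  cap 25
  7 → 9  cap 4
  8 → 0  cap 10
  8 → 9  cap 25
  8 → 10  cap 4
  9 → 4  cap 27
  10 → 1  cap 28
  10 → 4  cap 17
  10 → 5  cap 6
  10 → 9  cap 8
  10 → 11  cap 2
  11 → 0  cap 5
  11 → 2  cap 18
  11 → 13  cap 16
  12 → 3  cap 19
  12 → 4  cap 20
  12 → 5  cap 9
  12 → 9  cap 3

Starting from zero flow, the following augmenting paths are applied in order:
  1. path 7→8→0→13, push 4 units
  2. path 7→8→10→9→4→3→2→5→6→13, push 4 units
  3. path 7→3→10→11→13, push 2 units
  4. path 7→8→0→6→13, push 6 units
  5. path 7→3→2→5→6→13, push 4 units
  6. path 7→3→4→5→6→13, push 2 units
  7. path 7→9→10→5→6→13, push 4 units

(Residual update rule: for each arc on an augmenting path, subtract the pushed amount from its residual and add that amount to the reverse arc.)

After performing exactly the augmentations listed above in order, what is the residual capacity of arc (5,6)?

after path 1 (7→8→0→13, push 4): res(5,6)=21
after path 2 (7→8→10→9→4→3→2→5→6→13, push 4): res(5,6)=17
after path 3 (7→3→10→11→13, push 2): res(5,6)=17
after path 4 (7→8→0→6→13, push 6): res(5,6)=17
after path 5 (7→3→2→5→6→13, push 4): res(5,6)=13
after path 6 (7→3→4→5→6→13, push 2): res(5,6)=11
after path 7 (7→9→10→5→6→13, push 4): res(5,6)=7

Residual capacity of (5,6): 7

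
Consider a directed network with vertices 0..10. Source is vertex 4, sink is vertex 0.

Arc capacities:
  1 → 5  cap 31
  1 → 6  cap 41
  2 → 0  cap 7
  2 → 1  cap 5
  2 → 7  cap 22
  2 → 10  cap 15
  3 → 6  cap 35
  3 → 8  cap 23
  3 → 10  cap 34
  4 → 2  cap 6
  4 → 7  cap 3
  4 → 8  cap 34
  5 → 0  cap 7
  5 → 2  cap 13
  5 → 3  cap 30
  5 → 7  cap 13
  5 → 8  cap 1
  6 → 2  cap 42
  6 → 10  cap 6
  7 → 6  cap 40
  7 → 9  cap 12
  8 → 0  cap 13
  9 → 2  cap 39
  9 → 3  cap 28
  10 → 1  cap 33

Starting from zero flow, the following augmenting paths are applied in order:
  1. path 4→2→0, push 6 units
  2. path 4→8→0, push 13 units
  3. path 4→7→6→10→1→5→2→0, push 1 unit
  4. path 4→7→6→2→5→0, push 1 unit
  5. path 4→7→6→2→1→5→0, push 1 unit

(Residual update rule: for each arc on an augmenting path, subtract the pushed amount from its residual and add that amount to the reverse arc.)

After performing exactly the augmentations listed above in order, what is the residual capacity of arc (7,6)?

Residual capacity of (7,6): 37

after path 1 (4→2→0, push 6): res(7,6)=40
after path 2 (4→8→0, push 13): res(7,6)=40
after path 3 (4→7→6→10→1→5→2→0, push 1): res(7,6)=39
after path 4 (4→7→6→2→5→0, push 1): res(7,6)=38
after path 5 (4→7→6→2→1→5→0, push 1): res(7,6)=37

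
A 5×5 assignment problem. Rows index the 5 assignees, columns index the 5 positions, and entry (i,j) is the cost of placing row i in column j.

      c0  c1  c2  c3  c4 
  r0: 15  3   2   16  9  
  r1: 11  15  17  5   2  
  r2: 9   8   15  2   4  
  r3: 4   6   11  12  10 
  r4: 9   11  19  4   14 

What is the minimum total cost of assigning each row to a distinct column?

Minimum assignment cost: 20

optimal assignment: row0→col2 (cost 2), row1→col4 (cost 2), row2→col1 (cost 8), row3→col0 (cost 4), row4→col3 (cost 4)
total = 2 + 2 + 8 + 4 + 4 = 20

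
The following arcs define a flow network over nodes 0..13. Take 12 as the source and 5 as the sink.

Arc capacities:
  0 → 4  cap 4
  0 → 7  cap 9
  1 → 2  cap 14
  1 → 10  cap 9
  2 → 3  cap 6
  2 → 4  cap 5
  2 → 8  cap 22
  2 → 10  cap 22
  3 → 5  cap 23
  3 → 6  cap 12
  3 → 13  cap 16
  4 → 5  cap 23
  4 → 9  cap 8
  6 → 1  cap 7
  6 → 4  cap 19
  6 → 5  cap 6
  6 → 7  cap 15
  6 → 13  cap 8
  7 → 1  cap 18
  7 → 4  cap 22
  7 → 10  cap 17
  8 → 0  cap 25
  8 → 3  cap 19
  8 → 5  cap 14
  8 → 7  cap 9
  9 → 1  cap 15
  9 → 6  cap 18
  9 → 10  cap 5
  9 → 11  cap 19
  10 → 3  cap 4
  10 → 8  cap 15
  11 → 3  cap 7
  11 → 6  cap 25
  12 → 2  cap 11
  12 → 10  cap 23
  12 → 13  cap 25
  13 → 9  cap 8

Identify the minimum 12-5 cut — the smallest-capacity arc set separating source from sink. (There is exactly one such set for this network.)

augment #1: 12→2→3→5 push 6
augment #2: 12→2→4→5 push 5
augment #3: 12→10→3→5 push 4
augment #4: 12→10→8→5 push 14
augment #5: 12→10→8→3→5 push 1
augment #6: 12→13→9→6→5 push 6
augment #7: 12→13→9→6→4→5 push 2
max flow = 38; residual-reachable set from 12 gives S-side
cut edges (S→T): {(10,3), (10,8), (12,2), (13,9)} total cap 38

Min-cut arcs: {(10,3), (10,8), (12,2), (13,9)} (total capacity 38)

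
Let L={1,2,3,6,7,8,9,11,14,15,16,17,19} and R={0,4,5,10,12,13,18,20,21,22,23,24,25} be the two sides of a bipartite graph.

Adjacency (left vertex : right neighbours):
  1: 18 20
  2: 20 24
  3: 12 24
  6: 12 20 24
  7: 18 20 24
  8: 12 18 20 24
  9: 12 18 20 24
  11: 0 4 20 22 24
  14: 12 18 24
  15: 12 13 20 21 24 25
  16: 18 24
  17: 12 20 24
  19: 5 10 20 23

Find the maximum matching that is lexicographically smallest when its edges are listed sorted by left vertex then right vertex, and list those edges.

|M| = 7 (so the lex-smallest maximum matching has 7 edges)
process left vertices in ascending order; for each, take the smallest-labelled available neighbour that still permits 7 edges overall, or leave it unmatched if none does
lex-smallest matching: {1-18, 2-20, 3-12, 6-24, 11-0, 15-13, 19-5}

Lex-smallest maximum matching: {(1,18), (2,20), (3,12), (6,24), (11,0), (15,13), (19,5)}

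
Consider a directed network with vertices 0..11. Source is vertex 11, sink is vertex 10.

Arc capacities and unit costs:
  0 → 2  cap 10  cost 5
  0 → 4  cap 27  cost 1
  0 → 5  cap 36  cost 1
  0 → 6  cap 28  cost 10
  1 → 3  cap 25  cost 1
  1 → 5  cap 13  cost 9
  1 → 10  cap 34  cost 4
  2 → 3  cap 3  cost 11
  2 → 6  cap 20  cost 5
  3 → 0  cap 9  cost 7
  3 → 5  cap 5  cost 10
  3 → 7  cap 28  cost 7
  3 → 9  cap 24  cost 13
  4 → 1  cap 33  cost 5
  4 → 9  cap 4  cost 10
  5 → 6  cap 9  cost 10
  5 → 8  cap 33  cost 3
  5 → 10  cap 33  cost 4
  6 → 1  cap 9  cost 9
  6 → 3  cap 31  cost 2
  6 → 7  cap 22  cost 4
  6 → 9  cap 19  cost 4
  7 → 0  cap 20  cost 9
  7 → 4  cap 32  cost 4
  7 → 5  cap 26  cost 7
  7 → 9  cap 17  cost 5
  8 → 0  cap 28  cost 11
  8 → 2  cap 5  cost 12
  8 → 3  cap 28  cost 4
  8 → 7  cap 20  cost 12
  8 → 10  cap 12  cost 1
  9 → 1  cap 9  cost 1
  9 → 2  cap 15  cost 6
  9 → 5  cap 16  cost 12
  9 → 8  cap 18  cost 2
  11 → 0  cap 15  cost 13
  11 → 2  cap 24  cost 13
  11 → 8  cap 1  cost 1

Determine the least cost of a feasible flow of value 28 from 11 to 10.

shortest-cost path #1: 11→8→10 push 1 @ unit cost 2 (adds 2)
shortest-cost path #2: 11→0→5→10 push 15 @ unit cost 18 (adds 270)
shortest-cost path #3: 11→2→6→9→8→10 push 11 @ unit cost 25 (adds 275)
shortest-cost path #4: 11→2→6→9→1→10 push 1 @ unit cost 27 (adds 27)
total cost = 574

Minimum cost for 28 units: 574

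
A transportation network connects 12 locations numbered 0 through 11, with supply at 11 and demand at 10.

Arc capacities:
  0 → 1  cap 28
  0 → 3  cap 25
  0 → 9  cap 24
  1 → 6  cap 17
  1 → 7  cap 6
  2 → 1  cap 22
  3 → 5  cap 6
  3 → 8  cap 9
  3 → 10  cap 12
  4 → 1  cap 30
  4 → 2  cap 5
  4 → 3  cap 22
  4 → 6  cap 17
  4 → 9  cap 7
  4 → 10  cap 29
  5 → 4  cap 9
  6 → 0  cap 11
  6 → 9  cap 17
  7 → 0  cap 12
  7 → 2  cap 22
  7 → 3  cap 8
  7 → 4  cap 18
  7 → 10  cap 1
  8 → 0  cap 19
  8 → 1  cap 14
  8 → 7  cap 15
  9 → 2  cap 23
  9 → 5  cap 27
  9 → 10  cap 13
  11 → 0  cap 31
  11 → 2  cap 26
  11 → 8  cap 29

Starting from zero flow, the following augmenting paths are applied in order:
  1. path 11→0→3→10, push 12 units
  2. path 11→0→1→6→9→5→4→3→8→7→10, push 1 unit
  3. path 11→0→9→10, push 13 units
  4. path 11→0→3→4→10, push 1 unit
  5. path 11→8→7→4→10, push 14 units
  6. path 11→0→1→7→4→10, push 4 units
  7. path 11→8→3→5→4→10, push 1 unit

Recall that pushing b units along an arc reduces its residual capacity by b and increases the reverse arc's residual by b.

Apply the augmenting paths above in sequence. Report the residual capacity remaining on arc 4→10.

Residual capacity of (4,10): 9

after path 1 (11→0→3→10, push 12): res(4,10)=29
after path 2 (11→0→1→6→9→5→4→3→8→7→10, push 1): res(4,10)=29
after path 3 (11→0→9→10, push 13): res(4,10)=29
after path 4 (11→0→3→4→10, push 1): res(4,10)=28
after path 5 (11→8→7→4→10, push 14): res(4,10)=14
after path 6 (11→0→1→7→4→10, push 4): res(4,10)=10
after path 7 (11→8→3→5→4→10, push 1): res(4,10)=9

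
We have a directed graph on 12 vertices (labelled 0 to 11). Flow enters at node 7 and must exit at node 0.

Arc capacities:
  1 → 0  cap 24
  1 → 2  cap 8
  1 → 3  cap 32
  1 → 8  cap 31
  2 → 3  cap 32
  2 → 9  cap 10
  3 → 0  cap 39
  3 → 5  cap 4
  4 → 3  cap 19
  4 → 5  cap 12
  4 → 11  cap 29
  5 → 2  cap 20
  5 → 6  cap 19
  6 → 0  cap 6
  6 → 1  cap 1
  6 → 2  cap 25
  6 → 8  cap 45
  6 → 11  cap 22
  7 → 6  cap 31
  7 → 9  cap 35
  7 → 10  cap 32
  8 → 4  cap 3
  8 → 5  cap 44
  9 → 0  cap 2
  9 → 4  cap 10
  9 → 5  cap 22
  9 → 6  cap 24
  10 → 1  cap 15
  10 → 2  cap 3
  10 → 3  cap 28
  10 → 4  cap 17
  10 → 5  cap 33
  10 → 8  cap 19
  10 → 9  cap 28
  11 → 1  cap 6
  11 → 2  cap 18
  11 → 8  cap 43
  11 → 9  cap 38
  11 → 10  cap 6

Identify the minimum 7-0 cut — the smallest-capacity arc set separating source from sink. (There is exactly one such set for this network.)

augment #1: 7→6→0 push 6
augment #2: 7→9→0 push 2
augment #3: 7→6→1→0 push 1
augment #4: 7→10→1→0 push 15
augment #5: 7→10→3→0 push 17
augment #6: 7→6→2→3→0 push 22
augment #7: 7→6→11→1→0 push 2
augment #8: 7→9→4→11→1→0 push 4
max flow = 69; residual-reachable set from 7 gives S-side
cut edges (S→T): {(3,0), (6,0), (6,1), (9,0), (10,1), (11,1)} total cap 69

Min-cut arcs: {(3,0), (6,0), (6,1), (9,0), (10,1), (11,1)} (total capacity 69)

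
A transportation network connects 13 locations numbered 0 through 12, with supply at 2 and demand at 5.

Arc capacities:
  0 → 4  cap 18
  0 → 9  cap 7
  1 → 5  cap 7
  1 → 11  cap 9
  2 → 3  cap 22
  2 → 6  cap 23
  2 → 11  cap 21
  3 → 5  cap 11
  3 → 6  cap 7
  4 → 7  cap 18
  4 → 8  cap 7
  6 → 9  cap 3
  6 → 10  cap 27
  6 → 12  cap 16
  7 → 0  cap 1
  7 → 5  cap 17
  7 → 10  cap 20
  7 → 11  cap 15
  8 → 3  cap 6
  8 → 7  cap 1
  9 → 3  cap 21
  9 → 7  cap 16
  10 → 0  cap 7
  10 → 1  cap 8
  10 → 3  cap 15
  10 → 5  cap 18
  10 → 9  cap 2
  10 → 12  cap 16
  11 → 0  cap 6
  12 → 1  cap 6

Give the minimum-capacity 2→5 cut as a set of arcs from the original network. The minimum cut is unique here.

augment #1: 2→3→5 push 11
augment #2: 2→6→10→5 push 18
augment #3: 2→6→9→7→5 push 3
augment #4: 2→6→10→1→5 push 2
augment #5: 2→3→6→10→1→5 push 5
augment #6: 2→11→0→4→7→5 push 6
augment #7: 2→3→6→10→9→7→5 push 2
max flow = 47; residual-reachable set from 2 gives S-side
cut edges (S→T): {(2,6), (3,5), (3,6), (11,0)} total cap 47

Min-cut arcs: {(2,6), (3,5), (3,6), (11,0)} (total capacity 47)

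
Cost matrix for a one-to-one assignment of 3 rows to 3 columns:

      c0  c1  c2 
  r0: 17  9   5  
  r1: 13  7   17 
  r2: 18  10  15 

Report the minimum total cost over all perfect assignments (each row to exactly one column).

optimal assignment: row0→col2 (cost 5), row1→col0 (cost 13), row2→col1 (cost 10)
total = 5 + 13 + 10 = 28

Minimum assignment cost: 28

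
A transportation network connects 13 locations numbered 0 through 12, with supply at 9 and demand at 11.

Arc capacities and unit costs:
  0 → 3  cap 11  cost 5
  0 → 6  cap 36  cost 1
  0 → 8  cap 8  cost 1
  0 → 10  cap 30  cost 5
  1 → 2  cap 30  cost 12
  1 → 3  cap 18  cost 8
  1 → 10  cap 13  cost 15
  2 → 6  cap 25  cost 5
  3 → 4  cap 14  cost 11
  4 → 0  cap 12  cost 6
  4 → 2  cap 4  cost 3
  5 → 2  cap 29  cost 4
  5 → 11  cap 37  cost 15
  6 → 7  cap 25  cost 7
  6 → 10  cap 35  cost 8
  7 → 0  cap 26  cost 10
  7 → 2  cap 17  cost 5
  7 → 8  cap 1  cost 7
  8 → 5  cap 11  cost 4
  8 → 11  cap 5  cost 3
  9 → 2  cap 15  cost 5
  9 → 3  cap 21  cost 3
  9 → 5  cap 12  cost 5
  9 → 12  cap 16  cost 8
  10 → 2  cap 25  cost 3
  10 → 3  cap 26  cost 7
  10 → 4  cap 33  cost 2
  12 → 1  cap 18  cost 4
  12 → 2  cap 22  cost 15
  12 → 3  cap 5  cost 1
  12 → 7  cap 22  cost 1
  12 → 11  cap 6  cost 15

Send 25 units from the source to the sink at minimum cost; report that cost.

Minimum cost for 25 units: 567

shortest-cost path #1: 9→12→7→8→11 push 1 @ unit cost 19 (adds 19)
shortest-cost path #2: 9→5→11 push 12 @ unit cost 20 (adds 240)
shortest-cost path #3: 9→12→11 push 6 @ unit cost 23 (adds 138)
shortest-cost path #4: 9→12→7→0→8→11 push 4 @ unit cost 23 (adds 92)
shortest-cost path #5: 9→12→7→0→8→5→11 push 2 @ unit cost 39 (adds 78)
total cost = 567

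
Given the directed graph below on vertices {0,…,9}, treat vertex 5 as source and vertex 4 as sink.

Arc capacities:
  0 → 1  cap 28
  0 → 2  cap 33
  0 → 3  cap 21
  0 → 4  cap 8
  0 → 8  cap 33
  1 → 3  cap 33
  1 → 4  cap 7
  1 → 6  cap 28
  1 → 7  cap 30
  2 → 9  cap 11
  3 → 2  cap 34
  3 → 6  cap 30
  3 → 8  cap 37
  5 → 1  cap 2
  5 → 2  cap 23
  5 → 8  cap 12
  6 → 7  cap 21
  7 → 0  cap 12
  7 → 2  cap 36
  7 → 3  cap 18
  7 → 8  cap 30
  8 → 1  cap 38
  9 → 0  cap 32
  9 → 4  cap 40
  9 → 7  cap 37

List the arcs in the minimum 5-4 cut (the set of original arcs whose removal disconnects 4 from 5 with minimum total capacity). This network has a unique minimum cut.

augment #1: 5→1→4 push 2
augment #2: 5→2→9→4 push 11
augment #3: 5→8→1→4 push 5
augment #4: 5→8→1→7→0→4 push 7
max flow = 25; residual-reachable set from 5 gives S-side
cut edges (S→T): {(2,9), (5,1), (5,8)} total cap 25

Min-cut arcs: {(2,9), (5,1), (5,8)} (total capacity 25)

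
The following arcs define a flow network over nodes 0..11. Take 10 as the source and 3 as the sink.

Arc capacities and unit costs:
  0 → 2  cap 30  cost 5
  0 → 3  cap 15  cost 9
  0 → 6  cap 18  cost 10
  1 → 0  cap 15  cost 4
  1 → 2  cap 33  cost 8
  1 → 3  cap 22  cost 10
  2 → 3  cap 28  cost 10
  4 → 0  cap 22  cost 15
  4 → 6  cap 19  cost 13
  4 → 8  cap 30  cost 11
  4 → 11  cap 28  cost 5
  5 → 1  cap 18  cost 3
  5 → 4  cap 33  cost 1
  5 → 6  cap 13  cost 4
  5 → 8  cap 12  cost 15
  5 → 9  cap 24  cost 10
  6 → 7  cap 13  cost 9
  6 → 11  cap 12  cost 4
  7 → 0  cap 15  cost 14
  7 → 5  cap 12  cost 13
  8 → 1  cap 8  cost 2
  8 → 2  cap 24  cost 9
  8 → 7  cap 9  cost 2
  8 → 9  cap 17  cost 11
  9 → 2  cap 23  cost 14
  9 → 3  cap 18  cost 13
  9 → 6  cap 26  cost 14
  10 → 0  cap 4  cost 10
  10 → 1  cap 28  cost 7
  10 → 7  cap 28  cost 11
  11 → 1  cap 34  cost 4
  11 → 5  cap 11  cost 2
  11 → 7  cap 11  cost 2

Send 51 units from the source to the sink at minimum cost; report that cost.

shortest-cost path #1: 10→1→3 push 22 @ unit cost 17 (adds 374)
shortest-cost path #2: 10→0→3 push 4 @ unit cost 19 (adds 76)
shortest-cost path #3: 10→1→0→3 push 6 @ unit cost 20 (adds 120)
shortest-cost path #4: 10→7→0→3 push 5 @ unit cost 34 (adds 170)
shortest-cost path #5: 10→7→0→1→2→3 push 6 @ unit cost 39 (adds 234)
shortest-cost path #6: 10→7→0→2→3 push 4 @ unit cost 40 (adds 160)
shortest-cost path #7: 10→7→5→1→2→3 push 4 @ unit cost 45 (adds 180)
total cost = 1314

Minimum cost for 51 units: 1314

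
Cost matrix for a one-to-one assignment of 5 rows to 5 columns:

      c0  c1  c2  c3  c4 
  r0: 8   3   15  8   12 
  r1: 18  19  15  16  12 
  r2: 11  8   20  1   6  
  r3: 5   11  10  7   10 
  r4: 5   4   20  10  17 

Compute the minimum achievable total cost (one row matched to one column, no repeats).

Minimum assignment cost: 31

optimal assignment: row0→col1 (cost 3), row1→col4 (cost 12), row2→col3 (cost 1), row3→col2 (cost 10), row4→col0 (cost 5)
total = 3 + 12 + 1 + 10 + 5 = 31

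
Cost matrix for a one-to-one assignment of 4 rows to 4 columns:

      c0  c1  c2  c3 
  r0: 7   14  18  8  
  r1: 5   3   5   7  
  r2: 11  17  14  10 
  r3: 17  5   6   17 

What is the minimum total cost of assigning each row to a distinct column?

Minimum assignment cost: 26

optimal assignment: row0→col0 (cost 7), row1→col1 (cost 3), row2→col3 (cost 10), row3→col2 (cost 6)
total = 7 + 3 + 10 + 6 = 26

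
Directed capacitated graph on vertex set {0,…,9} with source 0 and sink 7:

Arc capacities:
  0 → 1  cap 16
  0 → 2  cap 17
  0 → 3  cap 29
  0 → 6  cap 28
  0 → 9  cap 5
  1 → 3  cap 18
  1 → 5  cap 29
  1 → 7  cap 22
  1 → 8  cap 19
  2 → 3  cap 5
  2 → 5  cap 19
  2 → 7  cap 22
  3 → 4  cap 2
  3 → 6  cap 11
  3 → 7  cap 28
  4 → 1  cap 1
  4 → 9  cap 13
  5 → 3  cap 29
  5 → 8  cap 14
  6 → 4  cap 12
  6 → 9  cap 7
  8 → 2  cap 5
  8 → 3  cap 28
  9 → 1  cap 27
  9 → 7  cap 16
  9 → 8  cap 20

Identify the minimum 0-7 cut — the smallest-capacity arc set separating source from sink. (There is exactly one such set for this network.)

augment #1: 0→1→7 push 16
augment #2: 0→2→7 push 17
augment #3: 0→3→7 push 28
augment #4: 0→9→7 push 5
augment #5: 0→6→9→7 push 7
augment #6: 0→3→4→1→7 push 1
augment #7: 0→6→4→9→7 push 4
augment #8: 0→6→4→9→1→7 push 5
augment #9: 0→6→4→9→8→2→7 push 3
max flow = 86; residual-reachable set from 0 gives S-side
cut edges (S→T): {(0,1), (0,2), (0,3), (0,9), (6,4), (6,9)} total cap 86

Min-cut arcs: {(0,1), (0,2), (0,3), (0,9), (6,4), (6,9)} (total capacity 86)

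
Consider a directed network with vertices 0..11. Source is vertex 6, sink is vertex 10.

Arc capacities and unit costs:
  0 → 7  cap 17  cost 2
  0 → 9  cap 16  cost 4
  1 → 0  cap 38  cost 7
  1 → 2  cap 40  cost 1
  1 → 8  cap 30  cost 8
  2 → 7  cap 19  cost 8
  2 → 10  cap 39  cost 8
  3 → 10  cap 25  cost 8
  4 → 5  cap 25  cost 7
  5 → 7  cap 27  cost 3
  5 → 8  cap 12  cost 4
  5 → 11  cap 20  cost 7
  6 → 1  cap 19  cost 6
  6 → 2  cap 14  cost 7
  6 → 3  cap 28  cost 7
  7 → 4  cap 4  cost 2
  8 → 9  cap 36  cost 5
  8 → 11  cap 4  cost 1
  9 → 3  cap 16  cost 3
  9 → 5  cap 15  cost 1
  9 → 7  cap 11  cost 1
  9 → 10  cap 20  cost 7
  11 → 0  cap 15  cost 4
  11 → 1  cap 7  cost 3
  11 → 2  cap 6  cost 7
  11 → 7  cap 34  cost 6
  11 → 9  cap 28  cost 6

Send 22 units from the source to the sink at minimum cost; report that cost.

shortest-cost path #1: 6→2→10 push 14 @ unit cost 15 (adds 210)
shortest-cost path #2: 6→1→2→10 push 8 @ unit cost 15 (adds 120)
total cost = 330

Minimum cost for 22 units: 330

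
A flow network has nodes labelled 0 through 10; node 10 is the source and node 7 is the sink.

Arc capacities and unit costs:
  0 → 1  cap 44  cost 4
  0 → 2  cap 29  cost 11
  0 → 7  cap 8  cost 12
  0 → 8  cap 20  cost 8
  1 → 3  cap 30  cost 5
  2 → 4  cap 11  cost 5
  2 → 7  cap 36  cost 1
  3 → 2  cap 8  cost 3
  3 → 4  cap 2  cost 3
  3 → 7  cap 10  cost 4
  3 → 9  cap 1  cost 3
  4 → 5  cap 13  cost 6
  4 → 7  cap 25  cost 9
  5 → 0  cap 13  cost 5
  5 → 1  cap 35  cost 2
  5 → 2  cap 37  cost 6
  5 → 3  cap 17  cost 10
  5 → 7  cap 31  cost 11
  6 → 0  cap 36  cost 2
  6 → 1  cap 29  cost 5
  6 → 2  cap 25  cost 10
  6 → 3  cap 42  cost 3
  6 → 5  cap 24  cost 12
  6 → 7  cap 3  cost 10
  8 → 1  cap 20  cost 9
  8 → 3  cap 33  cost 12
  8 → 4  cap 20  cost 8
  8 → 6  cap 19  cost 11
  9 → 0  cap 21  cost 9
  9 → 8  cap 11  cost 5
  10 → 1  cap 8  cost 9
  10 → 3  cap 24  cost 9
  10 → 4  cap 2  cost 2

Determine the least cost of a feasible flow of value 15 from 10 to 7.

shortest-cost path #1: 10→4→7 push 2 @ unit cost 11 (adds 22)
shortest-cost path #2: 10→3→7 push 10 @ unit cost 13 (adds 130)
shortest-cost path #3: 10→3→2→7 push 3 @ unit cost 13 (adds 39)
total cost = 191

Minimum cost for 15 units: 191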